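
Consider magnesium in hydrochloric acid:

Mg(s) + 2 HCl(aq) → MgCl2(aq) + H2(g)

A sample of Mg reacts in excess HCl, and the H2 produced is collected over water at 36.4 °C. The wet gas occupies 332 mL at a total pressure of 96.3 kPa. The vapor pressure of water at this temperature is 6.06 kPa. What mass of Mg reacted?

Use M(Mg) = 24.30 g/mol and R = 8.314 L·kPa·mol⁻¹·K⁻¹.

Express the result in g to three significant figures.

0.283 g

P(H2) = 96.3 − 6.06 = 90.24 kPa
n(H2) = PV/RT = (90.24 × 0.3320) / (8.314 × 309.55) = 0.01164 mol
n(Mg) = (1/1) × 0.01164 = 0.01164 mol
m(Mg) = 0.01164 × 24.30 = 0.2829 g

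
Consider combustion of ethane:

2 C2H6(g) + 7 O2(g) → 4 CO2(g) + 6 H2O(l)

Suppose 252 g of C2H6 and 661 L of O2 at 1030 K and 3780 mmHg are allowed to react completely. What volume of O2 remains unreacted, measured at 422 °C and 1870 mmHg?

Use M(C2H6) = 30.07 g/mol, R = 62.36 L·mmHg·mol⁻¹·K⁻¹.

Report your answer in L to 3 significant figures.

n(C2H6) = 252 / 30.07 = 8.380 mol
n(O2) = PV/RT = (3780 × 661) / (62.36 × 1030) = 38.90 mol
For 8.380 mol C2H6, stoichiometry requires (7/2) × 8.380 = 29.33 mol O2; 38.90 mol is available, so C2H6 is limiting.
n(O2) consumed = (7/2) × 8.380 = 29.33 mol; remaining = 38.90 − 29.33 = 9.570 mol
V(O2) = nRT/P = 9.570 × 62.36 × 695.15 / 1870 = 221.8 L

222 L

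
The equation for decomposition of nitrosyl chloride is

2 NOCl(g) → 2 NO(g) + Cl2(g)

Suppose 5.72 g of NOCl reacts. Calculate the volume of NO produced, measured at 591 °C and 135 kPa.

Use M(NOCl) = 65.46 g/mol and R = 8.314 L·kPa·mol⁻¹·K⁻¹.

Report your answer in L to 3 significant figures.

n(NOCl) = 5.720 / 65.46 = 0.08738 mol
n(NO) = (2/2) × 0.08738 = 0.08738 mol
V = nRT/P = 0.08738 × 8.314 × 864.15 / 135 = 4.650 L

4.65 L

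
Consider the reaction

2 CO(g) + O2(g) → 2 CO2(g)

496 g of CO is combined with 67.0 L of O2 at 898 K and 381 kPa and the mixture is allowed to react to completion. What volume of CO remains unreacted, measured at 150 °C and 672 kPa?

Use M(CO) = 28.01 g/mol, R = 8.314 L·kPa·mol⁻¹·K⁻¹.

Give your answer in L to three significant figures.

56.9 L

n(CO) = 496 / 28.01 = 17.71 mol
n(O2) = PV/RT = (381 × 67.0) / (8.314 × 898) = 3.419 mol
For 17.71 mol CO, stoichiometry requires (1/2) × 17.71 = 8.855 mol O2; 3.419 mol is available, so O2 is limiting.
n(CO) consumed = (2/1) × 3.419 = 6.838 mol; remaining = 17.71 − 6.838 = 10.87 mol
V(CO) = nRT/P = 10.87 × 8.314 × 423.15 / 672 = 56.91 L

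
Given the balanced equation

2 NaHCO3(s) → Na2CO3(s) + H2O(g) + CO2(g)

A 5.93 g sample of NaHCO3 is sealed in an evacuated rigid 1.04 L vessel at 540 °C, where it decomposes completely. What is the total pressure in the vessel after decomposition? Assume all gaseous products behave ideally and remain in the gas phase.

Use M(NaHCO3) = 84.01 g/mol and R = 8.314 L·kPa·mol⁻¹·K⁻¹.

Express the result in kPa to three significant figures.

459 kPa

n(NaHCO3) = 5.93 / 84.01 = 0.07059 mol
n(gas produced) = (2/2) × 0.07059 = 0.07059 mol
P = nRT/V = 0.07059 × 8.314 × 813.15 / 1.04 = 458.9 kPa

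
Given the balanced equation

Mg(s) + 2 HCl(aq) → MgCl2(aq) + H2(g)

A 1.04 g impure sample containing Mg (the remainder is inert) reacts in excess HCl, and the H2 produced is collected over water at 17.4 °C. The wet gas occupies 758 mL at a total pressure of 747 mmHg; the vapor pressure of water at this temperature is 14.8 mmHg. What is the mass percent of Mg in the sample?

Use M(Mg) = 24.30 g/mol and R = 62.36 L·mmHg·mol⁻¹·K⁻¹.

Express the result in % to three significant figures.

71.6 %

P(H2) = 747 − 14.8 = 732.2 mmHg
n(H2) = PV/RT = (732.2 × 0.7580) / (62.36 × 290.55) = 0.03063 mol
n(Mg) = (1/1) × 0.03063 = 0.03063 mol
m(Mg) = 0.03063 × 24.30 = 0.7443 g
%Mg = 0.7443 / 1.04 × 100 = 71.57%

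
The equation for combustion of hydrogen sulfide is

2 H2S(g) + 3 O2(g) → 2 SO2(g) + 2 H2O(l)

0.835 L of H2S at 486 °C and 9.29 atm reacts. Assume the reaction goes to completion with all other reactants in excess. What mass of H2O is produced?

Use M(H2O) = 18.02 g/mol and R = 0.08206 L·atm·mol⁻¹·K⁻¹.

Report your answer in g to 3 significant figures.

2.24 g

n(H2S) = PV/RT = (9.29 × 0.835) / (0.08206 × 759.15) = 0.1245 mol
n(H2O) = (2/2) × 0.1245 = 0.1245 mol
m(H2O) = 0.1245 × 18.02 = 2.243 g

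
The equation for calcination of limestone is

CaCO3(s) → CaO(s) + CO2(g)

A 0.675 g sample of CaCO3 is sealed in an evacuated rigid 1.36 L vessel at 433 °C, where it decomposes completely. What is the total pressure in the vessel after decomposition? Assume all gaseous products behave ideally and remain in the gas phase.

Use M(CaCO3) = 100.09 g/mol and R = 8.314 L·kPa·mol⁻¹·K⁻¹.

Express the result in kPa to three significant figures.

n(CaCO3) = 0.675 / 100.09 = 0.006744 mol
n(gas produced) = (1/1) × 0.006744 = 0.006744 mol
P = nRT/V = 0.006744 × 8.314 × 706.15 / 1.36 = 29.11 kPa

29.1 kPa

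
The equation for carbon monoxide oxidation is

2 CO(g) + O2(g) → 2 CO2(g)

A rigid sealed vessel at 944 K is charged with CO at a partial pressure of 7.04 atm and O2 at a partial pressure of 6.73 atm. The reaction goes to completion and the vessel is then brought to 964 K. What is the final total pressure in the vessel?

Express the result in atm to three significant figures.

Because the vessel is rigid and T is held at 944 K, work the stoichiometry in partial pressures (P_i = n_iRT/V).
P(O2) required for 7.04 atm of CO = (1/2) × 7.04 = 3.520 atm; available 6.73 atm, so CO is limiting.
P(O2) remaining = 6.73 − (1/2) × 7.04 = 3.210 atm
P(gaseous products) = (2)/2 × 7.04 = 7.040 atm
P_total at 944 K = 3.210 + 7.040 = 10.25 atm
Scaling to 964 K: P = 10.25 × 964/944 = 10.47 atm

10.5 atm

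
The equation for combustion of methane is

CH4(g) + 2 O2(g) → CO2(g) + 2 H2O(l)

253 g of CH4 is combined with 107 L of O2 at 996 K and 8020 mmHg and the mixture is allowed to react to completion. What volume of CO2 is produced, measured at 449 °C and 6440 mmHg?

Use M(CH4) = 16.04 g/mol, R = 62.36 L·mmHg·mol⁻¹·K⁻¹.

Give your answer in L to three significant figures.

48.3 L

n(CH4) = 253 / 16.04 = 15.77 mol
n(O2) = PV/RT = (8020 × 107) / (62.36 × 996) = 13.82 mol
For 15.77 mol CH4, stoichiometry requires (2/1) × 15.77 = 31.54 mol O2; 13.82 mol is available, so O2 is limiting.
n(CO2) = (1/2) × 13.82 = 6.910 mol
V(CO2) = nRT/P = 6.910 × 62.36 × 722.15 / 6440 = 48.32 L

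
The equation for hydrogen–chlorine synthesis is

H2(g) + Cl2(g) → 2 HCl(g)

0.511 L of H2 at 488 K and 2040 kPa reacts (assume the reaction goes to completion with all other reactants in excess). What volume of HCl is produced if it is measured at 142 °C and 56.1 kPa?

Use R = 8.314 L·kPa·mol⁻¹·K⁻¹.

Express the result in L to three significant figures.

31.6 L

n(H2) = PV/RT = (2040 × 0.511) / (8.314 × 488) = 0.2569 mol
n(HCl) = (2/1) × 0.2569 = 0.5138 mol
V = nRT/P = 0.5138 × 8.314 × 415.15 / 56.1 = 31.61 L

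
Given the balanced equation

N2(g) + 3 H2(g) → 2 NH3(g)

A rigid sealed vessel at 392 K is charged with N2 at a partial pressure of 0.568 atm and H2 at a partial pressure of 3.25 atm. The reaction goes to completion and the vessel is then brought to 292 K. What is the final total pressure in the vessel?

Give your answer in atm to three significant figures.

2.00 atm

With V and T fixed, P_i ∝ n_i, so the mole ratios apply directly to partial pressures at 392 K.
P(H2) required for 0.568 atm of N2 = (3/1) × 0.568 = 1.704 atm; available 3.25 atm, so N2 is limiting.
P(H2) remaining = 3.25 − (3/1) × 0.568 = 1.546 atm
P(gaseous products) = (2)/1 × 0.568 = 1.136 atm
P_total at 392 K = 1.546 + 1.136 = 2.682 atm
Scaling to 292 K: P = 2.682 × 292/392 = 1.998 atm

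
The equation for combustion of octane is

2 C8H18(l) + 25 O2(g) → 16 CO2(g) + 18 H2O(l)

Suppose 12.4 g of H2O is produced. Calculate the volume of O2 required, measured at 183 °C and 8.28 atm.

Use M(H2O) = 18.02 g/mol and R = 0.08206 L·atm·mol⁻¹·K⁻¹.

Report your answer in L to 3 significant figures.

n(H2O) = 12.40 / 18.02 = 0.6881 mol
n(O2) = (25/18) × 0.6881 = 0.9557 mol
V = nRT/P = 0.9557 × 0.08206 × 456.15 / 8.28 = 4.320 L

4.32 L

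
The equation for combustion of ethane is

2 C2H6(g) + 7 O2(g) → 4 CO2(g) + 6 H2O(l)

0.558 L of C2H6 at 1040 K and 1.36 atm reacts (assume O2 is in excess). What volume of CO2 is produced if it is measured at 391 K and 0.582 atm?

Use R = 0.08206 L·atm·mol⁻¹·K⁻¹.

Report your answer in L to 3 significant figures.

0.980 L

n(C2H6) = PV/RT = (1.36 × 0.558) / (0.08206 × 1040) = 0.008892 mol
n(CO2) = (4/2) × 0.008892 = 0.01778 mol
V = nRT/P = 0.01778 × 0.08206 × 391 / 0.582 = 0.9802 L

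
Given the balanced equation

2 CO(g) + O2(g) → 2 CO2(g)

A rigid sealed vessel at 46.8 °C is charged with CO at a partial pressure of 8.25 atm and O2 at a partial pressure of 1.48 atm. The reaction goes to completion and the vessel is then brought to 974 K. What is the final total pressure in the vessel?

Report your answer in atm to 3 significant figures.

25.1 atm

Because the vessel is rigid and T is held at 46.8 °C, work the stoichiometry in partial pressures (P_i = n_iRT/V).
P(O2) required for 8.25 atm of CO = (1/2) × 8.25 = 4.125 atm; available 1.48 atm, so O2 is limiting.
P(CO) remaining = 8.25 − (2/1) × 1.48 = 5.290 atm
P(gaseous products) = (2)/1 × 1.48 = 2.960 atm
P_total at 46.8 °C = 5.290 + 2.960 = 8.250 atm
Scaling to 974 K: P = 8.250 × 974/319.95 = 25.11 atm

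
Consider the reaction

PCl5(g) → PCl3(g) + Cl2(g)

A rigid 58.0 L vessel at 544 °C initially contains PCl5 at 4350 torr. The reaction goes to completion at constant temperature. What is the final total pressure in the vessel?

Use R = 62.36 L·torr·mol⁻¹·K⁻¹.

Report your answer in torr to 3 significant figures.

8700 torr

Since T and V are fixed, P_final/P_initial = n_final/n_initial = 2/1.
P_final = (2/1) × 4350 = 8700 torr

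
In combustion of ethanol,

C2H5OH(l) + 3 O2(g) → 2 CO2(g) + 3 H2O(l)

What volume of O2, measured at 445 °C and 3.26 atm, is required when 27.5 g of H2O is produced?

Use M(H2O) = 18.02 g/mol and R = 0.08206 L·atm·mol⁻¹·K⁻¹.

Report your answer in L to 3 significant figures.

27.6 L

n(H2O) = 27.50 / 18.02 = 1.526 mol
n(O2) = (3/3) × 1.526 = 1.526 mol
V = nRT/P = 1.526 × 0.08206 × 718.15 / 3.26 = 27.59 L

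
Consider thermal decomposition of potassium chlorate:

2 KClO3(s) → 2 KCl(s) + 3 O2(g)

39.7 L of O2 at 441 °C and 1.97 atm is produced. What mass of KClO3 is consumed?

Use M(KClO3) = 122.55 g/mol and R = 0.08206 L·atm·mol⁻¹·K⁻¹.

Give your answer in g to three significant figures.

109 g

n(O2) = PV/RT = (1.97 × 39.7) / (0.08206 × 714.15) = 1.335 mol
n(KClO3) = (2/3) × 1.335 = 0.8900 mol
m(KClO3) = 0.8900 × 122.55 = 109.1 g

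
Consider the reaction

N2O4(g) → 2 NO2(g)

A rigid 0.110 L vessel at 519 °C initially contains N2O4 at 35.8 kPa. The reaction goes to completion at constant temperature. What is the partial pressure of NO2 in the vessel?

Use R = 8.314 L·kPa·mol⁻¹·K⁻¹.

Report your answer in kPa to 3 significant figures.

71.6 kPa

n(N2O4)₀ = PV/RT = (35.8 × 0.110) / (8.314 × 792.15) = 0.0005979 mol
n(NO2) = (2/1) × 0.0005979 = 0.001196 mol
P(NO2) = nRT/V = 0.001196 × 8.314 × 792.15 / 0.110 = 71.61 kPa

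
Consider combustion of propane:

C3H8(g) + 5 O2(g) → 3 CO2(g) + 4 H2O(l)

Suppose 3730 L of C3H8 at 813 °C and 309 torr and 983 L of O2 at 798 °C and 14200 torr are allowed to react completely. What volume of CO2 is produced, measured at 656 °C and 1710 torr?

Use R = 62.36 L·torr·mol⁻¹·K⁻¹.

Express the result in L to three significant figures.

n(C3H8) = PV/RT = (309 × 3730) / (62.36 × 1086.15) = 17.02 mol
n(O2) = PV/RT = (14200 × 983) / (62.36 × 1071.15) = 209.0 mol
For 17.02 mol C3H8, stoichiometry requires (5/1) × 17.02 = 85.10 mol O2; 209.0 mol is available, so C3H8 is limiting.
n(CO2) = (3/1) × 17.02 = 51.06 mol
V(CO2) = nRT/P = 51.06 × 62.36 × 929.15 / 1710 = 1730 L

1730 L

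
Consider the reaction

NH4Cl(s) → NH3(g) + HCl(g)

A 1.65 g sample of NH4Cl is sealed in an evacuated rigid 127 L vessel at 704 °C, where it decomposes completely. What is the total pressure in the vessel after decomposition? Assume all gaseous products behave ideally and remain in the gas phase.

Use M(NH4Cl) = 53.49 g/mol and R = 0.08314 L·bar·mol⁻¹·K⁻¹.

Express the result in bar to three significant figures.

n(NH4Cl) = 1.65 / 53.49 = 0.03085 mol
n(gas produced) = (2/1) × 0.03085 = 0.06170 mol
P = nRT/V = 0.06170 × 0.08314 × 977.15 / 127 = 0.03947 bar

0.0395 bar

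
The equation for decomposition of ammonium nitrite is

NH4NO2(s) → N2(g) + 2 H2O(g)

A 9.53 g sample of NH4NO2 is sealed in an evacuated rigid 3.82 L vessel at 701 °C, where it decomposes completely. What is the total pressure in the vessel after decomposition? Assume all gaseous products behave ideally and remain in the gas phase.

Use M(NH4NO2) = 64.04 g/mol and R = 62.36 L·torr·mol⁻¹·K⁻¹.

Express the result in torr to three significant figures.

n(NH4NO2) = 9.53 / 64.04 = 0.1488 mol
n(gas produced) = (3/1) × 0.1488 = 0.4464 mol
P = nRT/V = 0.4464 × 62.36 × 974.15 / 3.82 = 7099 torr

7100 torr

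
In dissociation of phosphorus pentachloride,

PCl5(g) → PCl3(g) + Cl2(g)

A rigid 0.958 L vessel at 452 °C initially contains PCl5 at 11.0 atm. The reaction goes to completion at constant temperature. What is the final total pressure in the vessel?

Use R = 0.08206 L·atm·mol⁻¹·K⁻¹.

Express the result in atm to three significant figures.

Rigid vessel, constant T ⇒ P scales with total gas moles (1 → 2).
P_final = (2/1) × 11.0 = 22.00 atm

22.0 atm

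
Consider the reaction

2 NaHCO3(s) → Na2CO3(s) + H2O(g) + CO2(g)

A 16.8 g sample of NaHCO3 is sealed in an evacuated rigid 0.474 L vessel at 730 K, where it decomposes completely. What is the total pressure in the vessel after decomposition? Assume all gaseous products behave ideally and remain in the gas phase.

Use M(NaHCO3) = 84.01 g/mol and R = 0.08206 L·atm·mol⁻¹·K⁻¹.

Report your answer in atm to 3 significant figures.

25.3 atm

n(NaHCO3) = 16.8 / 84.01 = 0.2000 mol
n(gas produced) = (2/2) × 0.2000 = 0.2000 mol
P = nRT/V = 0.2000 × 0.08206 × 730 / 0.474 = 25.28 atm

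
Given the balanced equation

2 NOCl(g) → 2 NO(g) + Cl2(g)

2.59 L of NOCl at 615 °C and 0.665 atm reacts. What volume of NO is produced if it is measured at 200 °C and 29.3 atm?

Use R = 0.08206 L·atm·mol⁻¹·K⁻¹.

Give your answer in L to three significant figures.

n(NOCl) = PV/RT = (0.665 × 2.59) / (0.08206 × 888.15) = 0.02363 mol
n(NO) = (2/2) × 0.02363 = 0.02363 mol
V = nRT/P = 0.02363 × 0.08206 × 473.15 / 29.3 = 0.03131 L

0.0313 L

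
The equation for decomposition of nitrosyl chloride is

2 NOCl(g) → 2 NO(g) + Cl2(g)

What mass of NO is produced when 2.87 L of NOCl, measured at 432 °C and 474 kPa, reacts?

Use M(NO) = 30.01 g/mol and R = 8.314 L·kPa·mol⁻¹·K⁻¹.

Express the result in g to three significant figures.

6.96 g

n(NOCl) = PV/RT = (474 × 2.87) / (8.314 × 705.15) = 0.2320 mol
n(NO) = (2/2) × 0.2320 = 0.2320 mol
m(NO) = 0.2320 × 30.01 = 6.962 g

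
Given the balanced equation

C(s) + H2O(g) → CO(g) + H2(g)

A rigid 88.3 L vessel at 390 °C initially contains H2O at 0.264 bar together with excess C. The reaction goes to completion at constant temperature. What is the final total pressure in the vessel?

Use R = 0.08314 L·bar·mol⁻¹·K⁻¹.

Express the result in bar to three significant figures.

0.528 bar

At constant T and V, P ∝ n(gas): 1 mol gas → 2 mol gas.
P_final = (2/1) × 0.264 = 0.5280 bar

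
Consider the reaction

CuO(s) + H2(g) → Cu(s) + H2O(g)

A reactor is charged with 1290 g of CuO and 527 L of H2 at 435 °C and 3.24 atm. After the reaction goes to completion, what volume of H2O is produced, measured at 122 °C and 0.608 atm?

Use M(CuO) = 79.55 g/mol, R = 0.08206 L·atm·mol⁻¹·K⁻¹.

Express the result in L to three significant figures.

865 L

n(CuO) = 1290 / 79.55 = 16.22 mol
n(H2) = PV/RT = (3.24 × 527) / (0.08206 × 708.15) = 29.38 mol
For 16.22 mol CuO, stoichiometry requires (1/1) × 16.22 = 16.22 mol H2; 29.38 mol is available, so CuO is limiting.
n(H2O) = (1/1) × 16.22 = 16.22 mol
V(H2O) = nRT/P = 16.22 × 0.08206 × 395.15 / 0.608 = 865.0 L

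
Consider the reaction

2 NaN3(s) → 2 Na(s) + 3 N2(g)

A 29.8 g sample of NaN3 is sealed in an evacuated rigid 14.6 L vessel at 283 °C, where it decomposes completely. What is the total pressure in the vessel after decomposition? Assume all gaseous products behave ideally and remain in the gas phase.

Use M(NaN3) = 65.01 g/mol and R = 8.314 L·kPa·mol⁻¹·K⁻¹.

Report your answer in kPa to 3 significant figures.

n(NaN3) = 29.8 / 65.01 = 0.4584 mol
n(gas produced) = (3/2) × 0.4584 = 0.6876 mol
P = nRT/V = 0.6876 × 8.314 × 556.15 / 14.6 = 217.8 kPa

218 kPa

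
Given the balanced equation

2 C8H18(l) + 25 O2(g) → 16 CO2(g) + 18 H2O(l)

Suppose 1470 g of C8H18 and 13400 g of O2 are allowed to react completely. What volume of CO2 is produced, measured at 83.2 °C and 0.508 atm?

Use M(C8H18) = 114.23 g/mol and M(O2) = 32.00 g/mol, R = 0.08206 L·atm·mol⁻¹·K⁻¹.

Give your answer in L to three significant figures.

n(C8H18) = 1470 / 114.23 = 12.87 mol
n(O2) = 13400 / 32.00 = 418.8 mol
For 12.87 mol C8H18, stoichiometry requires (25/2) × 12.87 = 160.9 mol O2; 418.8 mol is available, so C8H18 is limiting.
n(CO2) = (16/2) × 12.87 = 103.0 mol
V(CO2) = nRT/P = 103.0 × 0.08206 × 356.35 / 0.508 = 5929 L

5930 L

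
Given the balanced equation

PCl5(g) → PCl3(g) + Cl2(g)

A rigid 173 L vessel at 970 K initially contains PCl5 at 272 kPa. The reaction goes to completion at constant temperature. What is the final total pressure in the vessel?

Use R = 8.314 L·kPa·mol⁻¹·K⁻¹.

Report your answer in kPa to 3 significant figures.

Rigid vessel, constant T ⇒ P scales with total gas moles (1 → 2).
P_final = (2/1) × 272 = 544.0 kPa

544 kPa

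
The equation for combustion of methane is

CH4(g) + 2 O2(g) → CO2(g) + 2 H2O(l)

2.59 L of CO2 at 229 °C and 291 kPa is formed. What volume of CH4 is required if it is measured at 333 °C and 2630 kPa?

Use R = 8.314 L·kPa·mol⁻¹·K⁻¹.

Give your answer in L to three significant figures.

n(CO2) = PV/RT = (291 × 2.59) / (8.314 × 502.15) = 0.1805 mol
n(CH4) = (1/1) × 0.1805 = 0.1805 mol
V = nRT/P = 0.1805 × 8.314 × 606.15 / 2630 = 0.3459 L

0.346 L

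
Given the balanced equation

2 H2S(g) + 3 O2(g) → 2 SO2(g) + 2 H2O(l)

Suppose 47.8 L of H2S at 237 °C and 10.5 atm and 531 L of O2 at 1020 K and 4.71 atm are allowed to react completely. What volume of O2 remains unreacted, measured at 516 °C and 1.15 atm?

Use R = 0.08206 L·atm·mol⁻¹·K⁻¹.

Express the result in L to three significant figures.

670 L

n(H2S) = PV/RT = (10.5 × 47.8) / (0.08206 × 510.15) = 11.99 mol
n(O2) = PV/RT = (4.71 × 531) / (0.08206 × 1020) = 29.88 mol
For 11.99 mol H2S, stoichiometry requires (3/2) × 11.99 = 17.98 mol O2; 29.88 mol is available, so H2S is limiting.
n(O2) consumed = (3/2) × 11.99 = 17.98 mol; remaining = 29.88 − 17.98 = 11.90 mol
V(O2) = nRT/P = 11.90 × 0.08206 × 789.15 / 1.15 = 670.1 L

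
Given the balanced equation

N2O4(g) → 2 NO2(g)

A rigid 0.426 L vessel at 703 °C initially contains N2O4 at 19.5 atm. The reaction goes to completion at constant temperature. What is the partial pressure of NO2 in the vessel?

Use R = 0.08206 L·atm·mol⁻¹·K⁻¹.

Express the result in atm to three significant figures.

39.0 atm

n(N2O4)₀ = PV/RT = (19.5 × 0.426) / (0.08206 × 976.15) = 0.1037 mol
n(NO2) = (2/1) × 0.1037 = 0.2074 mol
P(NO2) = nRT/V = 0.2074 × 0.08206 × 976.15 / 0.426 = 39.00 atm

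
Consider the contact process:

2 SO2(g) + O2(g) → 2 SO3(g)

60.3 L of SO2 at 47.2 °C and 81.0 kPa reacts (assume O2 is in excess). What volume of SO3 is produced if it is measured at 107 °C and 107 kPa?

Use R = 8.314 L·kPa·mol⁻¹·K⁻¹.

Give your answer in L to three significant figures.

n(SO2) = PV/RT = (81.0 × 60.3) / (8.314 × 320.35) = 1.834 mol
n(SO3) = (2/2) × 1.834 = 1.834 mol
V = nRT/P = 1.834 × 8.314 × 380.15 / 107 = 54.17 L

54.2 L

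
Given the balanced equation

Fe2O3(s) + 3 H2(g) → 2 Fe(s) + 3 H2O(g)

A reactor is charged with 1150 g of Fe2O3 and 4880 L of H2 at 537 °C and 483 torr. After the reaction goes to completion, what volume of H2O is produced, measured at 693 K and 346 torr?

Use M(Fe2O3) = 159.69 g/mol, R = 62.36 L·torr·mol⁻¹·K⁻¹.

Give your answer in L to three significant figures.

2700 L

n(Fe2O3) = 1150 / 159.69 = 7.201 mol
n(H2) = PV/RT = (483 × 4880) / (62.36 × 810.15) = 46.65 mol
For 7.201 mol Fe2O3, stoichiometry requires (3/1) × 7.201 = 21.60 mol H2; 46.65 mol is available, so Fe2O3 is limiting.
n(H2O) = (3/1) × 7.201 = 21.60 mol
V(H2O) = nRT/P = 21.60 × 62.36 × 693 / 346 = 2698 L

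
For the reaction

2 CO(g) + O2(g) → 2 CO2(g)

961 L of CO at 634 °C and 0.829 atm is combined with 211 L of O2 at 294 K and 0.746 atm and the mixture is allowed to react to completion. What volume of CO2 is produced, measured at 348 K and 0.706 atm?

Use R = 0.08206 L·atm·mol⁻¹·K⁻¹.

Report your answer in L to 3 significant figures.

n(CO) = PV/RT = (0.829 × 961) / (0.08206 × 907.15) = 10.70 mol
n(O2) = PV/RT = (0.746 × 211) / (0.08206 × 294) = 6.524 mol
For 10.70 mol CO, stoichiometry requires (1/2) × 10.70 = 5.350 mol O2; 6.524 mol is available, so CO is limiting.
n(CO2) = (2/2) × 10.70 = 10.70 mol
V(CO2) = nRT/P = 10.70 × 0.08206 × 348 / 0.706 = 432.8 L

433 L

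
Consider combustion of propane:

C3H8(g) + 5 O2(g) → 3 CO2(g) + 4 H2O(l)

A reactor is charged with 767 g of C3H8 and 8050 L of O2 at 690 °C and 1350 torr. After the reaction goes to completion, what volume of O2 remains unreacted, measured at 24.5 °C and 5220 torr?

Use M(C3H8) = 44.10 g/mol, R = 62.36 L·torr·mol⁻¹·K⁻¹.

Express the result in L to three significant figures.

n(C3H8) = 767 / 44.10 = 17.39 mol
n(O2) = PV/RT = (1350 × 8050) / (62.36 × 963.15) = 180.9 mol
For 17.39 mol C3H8, stoichiometry requires (5/1) × 17.39 = 86.95 mol O2; 180.9 mol is available, so C3H8 is limiting.
n(O2) consumed = (5/1) × 17.39 = 86.95 mol; remaining = 180.9 − 86.95 = 93.95 mol
V(O2) = nRT/P = 93.95 × 62.36 × 297.65 / 5220 = 334.1 L

334 L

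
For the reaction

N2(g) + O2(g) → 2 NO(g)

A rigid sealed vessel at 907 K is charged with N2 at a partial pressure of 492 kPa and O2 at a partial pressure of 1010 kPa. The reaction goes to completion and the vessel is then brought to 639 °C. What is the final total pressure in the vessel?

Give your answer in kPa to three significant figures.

At constant V, partial pressures at 907 K are proportional to moles, so apply stoichiometry directly to pressures.
P(O2) required for 492 kPa of N2 = (1/1) × 492 = 492.0 kPa; available 1010 kPa, so N2 is limiting.
P(O2) remaining = 1010 − (1/1) × 492 = 518.0 kPa
P(gaseous products) = (2)/1 × 492 = 984.0 kPa
P_total at 907 K = 518.0 + 984.0 = 1502 kPa
Scaling to 639 °C: P = 1502 × 912.15/907 = 1511 kPa

1510 kPa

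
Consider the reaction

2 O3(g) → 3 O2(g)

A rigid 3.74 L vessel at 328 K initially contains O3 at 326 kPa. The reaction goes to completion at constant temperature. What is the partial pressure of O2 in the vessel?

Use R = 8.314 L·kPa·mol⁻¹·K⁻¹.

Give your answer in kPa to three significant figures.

n(O3)₀ = PV/RT = (326 × 3.74) / (8.314 × 328) = 0.4471 mol
n(O2) = (3/2) × 0.4471 = 0.6706 mol
P(O2) = nRT/V = 0.6706 × 8.314 × 328 / 3.74 = 489.0 kPa

489 kPa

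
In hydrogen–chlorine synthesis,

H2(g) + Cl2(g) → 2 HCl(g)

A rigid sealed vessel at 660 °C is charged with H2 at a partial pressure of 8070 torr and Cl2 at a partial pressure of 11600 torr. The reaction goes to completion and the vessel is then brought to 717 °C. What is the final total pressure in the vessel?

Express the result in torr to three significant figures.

20900 torr

With V and T fixed, P_i ∝ n_i, so the mole ratios apply directly to partial pressures at 660 °C.
P(Cl2) required for 8070 torr of H2 = (1/1) × 8070 = 8070 torr; available 11600 torr, so H2 is limiting.
P(Cl2) remaining = 11600 − (1/1) × 8070 = 3530 torr
P(gaseous products) = (2)/1 × 8070 = 16140 torr
P_total at 660 °C = 3530 + 16140 = 19670 torr
Scaling to 717 °C: P = 19670 × 990.15/933.15 = 20870 torr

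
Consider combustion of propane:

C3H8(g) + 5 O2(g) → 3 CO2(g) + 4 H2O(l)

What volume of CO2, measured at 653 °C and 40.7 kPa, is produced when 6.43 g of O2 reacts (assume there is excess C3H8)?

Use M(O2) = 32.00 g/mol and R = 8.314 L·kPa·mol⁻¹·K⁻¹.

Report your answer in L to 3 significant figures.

22.8 L

n(O2) = 6.430 / 32.00 = 0.2009 mol
n(CO2) = (3/5) × 0.2009 = 0.1205 mol
V = nRT/P = 0.1205 × 8.314 × 926.15 / 40.7 = 22.80 L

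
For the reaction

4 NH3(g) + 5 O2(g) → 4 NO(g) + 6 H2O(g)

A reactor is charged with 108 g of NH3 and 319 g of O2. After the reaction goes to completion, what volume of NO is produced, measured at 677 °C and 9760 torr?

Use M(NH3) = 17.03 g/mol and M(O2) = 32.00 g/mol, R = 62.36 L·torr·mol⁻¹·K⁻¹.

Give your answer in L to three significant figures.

n(NH3) = 108 / 17.03 = 6.342 mol
n(O2) = 319 / 32.00 = 9.969 mol
For 6.342 mol NH3, stoichiometry requires (5/4) × 6.342 = 7.927 mol O2; 9.969 mol is available, so NH3 is limiting.
n(NO) = (4/4) × 6.342 = 6.342 mol
V(NO) = nRT/P = 6.342 × 62.36 × 950.15 / 9760 = 38.50 L

38.5 L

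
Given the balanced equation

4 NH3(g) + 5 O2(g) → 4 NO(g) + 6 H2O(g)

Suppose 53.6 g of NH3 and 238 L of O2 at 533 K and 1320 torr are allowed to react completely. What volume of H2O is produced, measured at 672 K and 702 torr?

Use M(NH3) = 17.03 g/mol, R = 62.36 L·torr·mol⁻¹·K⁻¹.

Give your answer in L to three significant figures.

n(NH3) = 53.6 / 17.03 = 3.147 mol
n(O2) = PV/RT = (1320 × 238) / (62.36 × 533) = 9.452 mol
For 3.147 mol NH3, stoichiometry requires (5/4) × 3.147 = 3.934 mol O2; 9.452 mol is available, so NH3 is limiting.
n(H2O) = (6/4) × 3.147 = 4.720 mol
V(H2O) = nRT/P = 4.720 × 62.36 × 672 / 702 = 281.8 L

282 L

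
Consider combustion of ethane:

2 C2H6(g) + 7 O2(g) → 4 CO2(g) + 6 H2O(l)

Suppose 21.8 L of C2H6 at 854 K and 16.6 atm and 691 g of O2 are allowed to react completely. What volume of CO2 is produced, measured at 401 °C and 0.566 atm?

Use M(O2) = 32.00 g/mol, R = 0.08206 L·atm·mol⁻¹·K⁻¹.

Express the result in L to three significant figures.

n(C2H6) = PV/RT = (16.6 × 21.8) / (0.08206 × 854) = 5.164 mol
n(O2) = 691 / 32.00 = 21.59 mol
For 5.164 mol C2H6, stoichiometry requires (7/2) × 5.164 = 18.07 mol O2; 21.59 mol is available, so C2H6 is limiting.
n(CO2) = (4/2) × 5.164 = 10.33 mol
V(CO2) = nRT/P = 10.33 × 0.08206 × 674.15 / 0.566 = 1010 L

1010 L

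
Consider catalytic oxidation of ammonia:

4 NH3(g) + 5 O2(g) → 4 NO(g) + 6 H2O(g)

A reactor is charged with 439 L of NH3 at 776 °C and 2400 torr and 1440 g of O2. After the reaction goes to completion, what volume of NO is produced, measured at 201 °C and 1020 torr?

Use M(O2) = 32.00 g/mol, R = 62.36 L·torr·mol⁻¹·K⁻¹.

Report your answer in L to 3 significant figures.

n(NH3) = PV/RT = (2400 × 439) / (62.36 × 1049.15) = 16.10 mol
n(O2) = 1440 / 32.00 = 45.00 mol
For 16.10 mol NH3, stoichiometry requires (5/4) × 16.10 = 20.12 mol O2; 45.00 mol is available, so NH3 is limiting.
n(NO) = (4/4) × 16.10 = 16.10 mol
V(NO) = nRT/P = 16.10 × 62.36 × 474.15 / 1020 = 466.7 L

467 L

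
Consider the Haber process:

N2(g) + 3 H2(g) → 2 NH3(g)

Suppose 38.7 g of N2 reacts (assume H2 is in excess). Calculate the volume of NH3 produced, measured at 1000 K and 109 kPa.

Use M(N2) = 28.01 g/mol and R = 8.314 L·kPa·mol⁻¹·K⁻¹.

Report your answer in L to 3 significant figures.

n(N2) = 38.70 / 28.01 = 1.382 mol
n(NH3) = (2/1) × 1.382 = 2.764 mol
V = nRT/P = 2.764 × 8.314 × 1000 / 109 = 210.8 L

211 L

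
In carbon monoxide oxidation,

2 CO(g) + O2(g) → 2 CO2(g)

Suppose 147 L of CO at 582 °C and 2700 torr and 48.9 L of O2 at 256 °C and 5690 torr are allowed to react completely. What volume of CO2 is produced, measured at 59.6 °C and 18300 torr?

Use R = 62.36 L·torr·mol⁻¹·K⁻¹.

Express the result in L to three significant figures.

8.44 L

n(CO) = PV/RT = (2700 × 147) / (62.36 × 855.15) = 7.443 mol
n(O2) = PV/RT = (5690 × 48.9) / (62.36 × 529.15) = 8.432 mol
For 7.443 mol CO, stoichiometry requires (1/2) × 7.443 = 3.721 mol O2; 8.432 mol is available, so CO is limiting.
n(CO2) = (2/2) × 7.443 = 7.443 mol
V(CO2) = nRT/P = 7.443 × 62.36 × 332.75 / 18300 = 8.440 L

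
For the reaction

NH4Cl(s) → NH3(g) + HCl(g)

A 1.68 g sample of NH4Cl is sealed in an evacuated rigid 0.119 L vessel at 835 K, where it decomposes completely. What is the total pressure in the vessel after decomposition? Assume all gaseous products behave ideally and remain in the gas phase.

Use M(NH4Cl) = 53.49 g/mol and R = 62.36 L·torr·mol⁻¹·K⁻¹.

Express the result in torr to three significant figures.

n(NH4Cl) = 1.68 / 53.49 = 0.03141 mol
n(gas produced) = (2/1) × 0.03141 = 0.06282 mol
P = nRT/V = 0.06282 × 62.36 × 835 / 0.119 = 27490 torr

27500 torr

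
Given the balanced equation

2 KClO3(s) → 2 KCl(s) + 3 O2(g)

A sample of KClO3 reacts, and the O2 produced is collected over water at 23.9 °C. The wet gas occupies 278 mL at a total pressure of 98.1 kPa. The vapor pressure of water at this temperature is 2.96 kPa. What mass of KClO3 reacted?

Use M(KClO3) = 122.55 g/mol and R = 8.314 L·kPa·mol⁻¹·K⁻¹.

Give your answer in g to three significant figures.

P(O2) = 98.1 − 2.96 = 95.14 kPa
n(O2) = PV/RT = (95.14 × 0.2780) / (8.314 × 297.05) = 0.01071 mol
n(KClO3) = (2/3) × 0.01071 = 0.007140 mol
m(KClO3) = 0.007140 × 122.55 = 0.8750 g

0.875 g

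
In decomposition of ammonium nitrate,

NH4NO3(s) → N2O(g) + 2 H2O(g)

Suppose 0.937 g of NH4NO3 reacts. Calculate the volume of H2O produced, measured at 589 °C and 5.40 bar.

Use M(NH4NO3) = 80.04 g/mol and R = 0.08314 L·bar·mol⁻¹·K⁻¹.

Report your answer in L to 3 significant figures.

n(NH4NO3) = 0.9370 / 80.04 = 0.01171 mol
n(H2O) = (2/1) × 0.01171 = 0.02342 mol
V = nRT/P = 0.02342 × 0.08314 × 862.15 / 5.40 = 0.3109 L

0.311 L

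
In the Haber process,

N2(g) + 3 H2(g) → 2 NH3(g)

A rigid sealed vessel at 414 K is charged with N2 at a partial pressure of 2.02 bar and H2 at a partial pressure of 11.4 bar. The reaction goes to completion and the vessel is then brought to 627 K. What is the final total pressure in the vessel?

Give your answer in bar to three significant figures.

At constant V, partial pressures at 414 K are proportional to moles, so apply stoichiometry directly to pressures.
P(H2) required for 2.02 bar of N2 = (3/1) × 2.02 = 6.060 bar; available 11.4 bar, so N2 is limiting.
P(H2) remaining = 11.4 − (3/1) × 2.02 = 5.340 bar
P(gaseous products) = (2)/1 × 2.02 = 4.040 bar
P_total at 414 K = 5.340 + 4.040 = 9.380 bar
Scaling to 627 K: P = 9.380 × 627/414 = 14.21 bar

14.2 bar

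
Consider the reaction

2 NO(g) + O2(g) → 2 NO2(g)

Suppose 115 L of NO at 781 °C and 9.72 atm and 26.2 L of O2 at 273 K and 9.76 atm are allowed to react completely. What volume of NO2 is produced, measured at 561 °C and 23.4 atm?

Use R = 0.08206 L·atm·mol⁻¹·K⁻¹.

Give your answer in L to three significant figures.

n(NO) = PV/RT = (9.72 × 115) / (0.08206 × 1054.15) = 12.92 mol
n(O2) = PV/RT = (9.76 × 26.2) / (0.08206 × 273) = 11.41 mol
For 12.92 mol NO, stoichiometry requires (1/2) × 12.92 = 6.460 mol O2; 11.41 mol is available, so NO is limiting.
n(NO2) = (2/2) × 12.92 = 12.92 mol
V(NO2) = nRT/P = 12.92 × 0.08206 × 834.15 / 23.4 = 37.79 L

37.8 L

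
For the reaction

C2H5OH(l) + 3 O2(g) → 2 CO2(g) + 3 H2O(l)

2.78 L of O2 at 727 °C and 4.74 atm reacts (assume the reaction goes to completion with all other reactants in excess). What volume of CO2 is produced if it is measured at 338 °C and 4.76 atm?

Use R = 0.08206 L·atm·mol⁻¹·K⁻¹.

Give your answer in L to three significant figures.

n(O2) = PV/RT = (4.74 × 2.78) / (0.08206 × 1000.15) = 0.1606 mol
n(CO2) = (2/3) × 0.1606 = 0.1071 mol
V = nRT/P = 0.1071 × 0.08206 × 611.15 / 4.76 = 1.128 L

1.13 L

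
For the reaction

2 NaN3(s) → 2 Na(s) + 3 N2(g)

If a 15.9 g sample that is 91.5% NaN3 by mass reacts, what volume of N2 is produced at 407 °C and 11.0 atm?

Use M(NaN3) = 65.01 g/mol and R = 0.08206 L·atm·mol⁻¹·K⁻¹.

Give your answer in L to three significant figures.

1.70 L

mass of NaN3 = 15.9 × 91.5/100 = 14.55 g
n(NaN3) = 14.55 / 65.01 = 0.2238 mol
n(N2) = (3/2) × 0.2238 = 0.3357 mol
V = nRT/P = 0.3357 × 0.08206 × 680.15 / 11.0 = 1.703 L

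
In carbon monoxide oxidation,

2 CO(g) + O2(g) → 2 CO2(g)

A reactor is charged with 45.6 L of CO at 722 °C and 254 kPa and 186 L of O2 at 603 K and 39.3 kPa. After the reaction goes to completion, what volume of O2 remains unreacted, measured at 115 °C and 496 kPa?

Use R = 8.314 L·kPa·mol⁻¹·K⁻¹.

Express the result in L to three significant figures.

4.93 L

n(CO) = PV/RT = (254 × 45.6) / (8.314 × 995.15) = 1.400 mol
n(O2) = PV/RT = (39.3 × 186) / (8.314 × 603) = 1.458 mol
For 1.400 mol CO, stoichiometry requires (1/2) × 1.400 = 0.7000 mol O2; 1.458 mol is available, so CO is limiting.
n(O2) consumed = (1/2) × 1.400 = 0.7000 mol; remaining = 1.458 − 0.7000 = 0.7580 mol
V(O2) = nRT/P = 0.7580 × 8.314 × 388.15 / 496 = 4.932 L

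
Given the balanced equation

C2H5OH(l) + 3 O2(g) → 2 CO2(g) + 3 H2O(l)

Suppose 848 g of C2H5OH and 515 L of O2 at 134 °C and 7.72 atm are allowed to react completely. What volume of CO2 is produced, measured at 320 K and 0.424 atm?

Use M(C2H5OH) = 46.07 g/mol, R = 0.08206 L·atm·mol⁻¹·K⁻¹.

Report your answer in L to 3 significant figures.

2280 L

n(C2H5OH) = 848 / 46.07 = 18.41 mol
n(O2) = PV/RT = (7.72 × 515) / (0.08206 × 407.15) = 119.0 mol
For 18.41 mol C2H5OH, stoichiometry requires (3/1) × 18.41 = 55.23 mol O2; 119.0 mol is available, so C2H5OH is limiting.
n(CO2) = (2/1) × 18.41 = 36.82 mol
V(CO2) = nRT/P = 36.82 × 0.08206 × 320 / 0.424 = 2280 L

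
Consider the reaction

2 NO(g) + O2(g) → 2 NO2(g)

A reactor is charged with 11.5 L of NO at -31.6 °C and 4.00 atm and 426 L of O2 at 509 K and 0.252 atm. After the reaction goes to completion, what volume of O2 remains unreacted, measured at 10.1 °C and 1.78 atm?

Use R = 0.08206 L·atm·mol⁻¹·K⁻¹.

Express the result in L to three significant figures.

18.4 L

n(NO) = PV/RT = (4.00 × 11.5) / (0.08206 × 241.55) = 2.321 mol
n(O2) = PV/RT = (0.252 × 426) / (0.08206 × 509) = 2.570 mol
For 2.321 mol NO, stoichiometry requires (1/2) × 2.321 = 1.161 mol O2; 2.570 mol is available, so NO is limiting.
n(O2) consumed = (1/2) × 2.321 = 1.161 mol; remaining = 2.570 − 1.161 = 1.409 mol
V(O2) = nRT/P = 1.409 × 0.08206 × 283.25 / 1.78 = 18.40 L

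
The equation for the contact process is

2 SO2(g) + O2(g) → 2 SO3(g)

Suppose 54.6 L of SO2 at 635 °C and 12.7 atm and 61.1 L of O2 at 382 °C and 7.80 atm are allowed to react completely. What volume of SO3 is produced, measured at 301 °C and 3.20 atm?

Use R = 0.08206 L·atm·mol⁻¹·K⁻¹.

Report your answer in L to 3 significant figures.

n(SO2) = PV/RT = (12.7 × 54.6) / (0.08206 × 908.15) = 9.305 mol
n(O2) = PV/RT = (7.80 × 61.1) / (0.08206 × 655.15) = 8.865 mol
For 9.305 mol SO2, stoichiometry requires (1/2) × 9.305 = 4.652 mol O2; 8.865 mol is available, so SO2 is limiting.
n(SO3) = (2/2) × 9.305 = 9.305 mol
V(SO3) = nRT/P = 9.305 × 0.08206 × 574.15 / 3.20 = 137.0 L

137 L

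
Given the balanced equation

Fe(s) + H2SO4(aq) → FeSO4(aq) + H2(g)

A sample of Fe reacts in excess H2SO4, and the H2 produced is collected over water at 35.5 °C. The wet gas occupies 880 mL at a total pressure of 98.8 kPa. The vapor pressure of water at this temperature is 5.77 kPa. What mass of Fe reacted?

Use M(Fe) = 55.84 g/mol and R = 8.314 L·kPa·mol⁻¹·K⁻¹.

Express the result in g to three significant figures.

P(H2) = 98.8 − 5.77 = 93.03 kPa
n(H2) = PV/RT = (93.03 × 0.8800) / (8.314 × 308.65) = 0.03190 mol
n(Fe) = (1/1) × 0.03190 = 0.03190 mol
m(Fe) = 0.03190 × 55.84 = 1.781 g

1.78 g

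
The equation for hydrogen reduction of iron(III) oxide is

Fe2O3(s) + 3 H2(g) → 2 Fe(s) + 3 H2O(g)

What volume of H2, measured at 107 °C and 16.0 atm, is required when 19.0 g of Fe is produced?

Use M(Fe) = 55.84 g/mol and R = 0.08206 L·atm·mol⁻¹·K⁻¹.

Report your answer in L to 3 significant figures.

0.995 L

n(Fe) = 19.00 / 55.84 = 0.3403 mol
n(H2) = (3/2) × 0.3403 = 0.5104 mol
V = nRT/P = 0.5104 × 0.08206 × 380.15 / 16.0 = 0.9951 L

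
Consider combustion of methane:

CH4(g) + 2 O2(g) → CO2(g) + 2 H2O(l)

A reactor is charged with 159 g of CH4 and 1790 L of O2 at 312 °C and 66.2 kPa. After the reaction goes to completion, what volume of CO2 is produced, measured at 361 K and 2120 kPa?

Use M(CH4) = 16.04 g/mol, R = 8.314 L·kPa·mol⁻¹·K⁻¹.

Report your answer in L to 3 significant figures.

14.0 L

n(CH4) = 159 / 16.04 = 9.913 mol
n(O2) = PV/RT = (66.2 × 1790) / (8.314 × 585.15) = 24.36 mol
For 9.913 mol CH4, stoichiometry requires (2/1) × 9.913 = 19.83 mol O2; 24.36 mol is available, so CH4 is limiting.
n(CO2) = (1/1) × 9.913 = 9.913 mol
V(CO2) = nRT/P = 9.913 × 8.314 × 361 / 2120 = 14.03 L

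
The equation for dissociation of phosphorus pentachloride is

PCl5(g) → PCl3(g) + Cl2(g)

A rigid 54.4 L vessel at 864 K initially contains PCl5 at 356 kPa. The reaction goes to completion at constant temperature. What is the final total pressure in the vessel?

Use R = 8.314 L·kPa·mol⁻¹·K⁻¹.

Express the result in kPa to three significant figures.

Rigid vessel, constant T ⇒ P scales with total gas moles (1 → 2).
P_final = (2/1) × 356 = 712.0 kPa

712 kPa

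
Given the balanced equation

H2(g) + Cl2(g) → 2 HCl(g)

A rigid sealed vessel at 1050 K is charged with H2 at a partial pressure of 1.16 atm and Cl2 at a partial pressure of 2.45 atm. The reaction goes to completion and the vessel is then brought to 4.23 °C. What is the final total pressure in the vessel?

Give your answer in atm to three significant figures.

With V and T fixed, P_i ∝ n_i, so the mole ratios apply directly to partial pressures at 1050 K.
P(Cl2) required for 1.16 atm of H2 = (1/1) × 1.16 = 1.160 atm; available 2.45 atm, so H2 is limiting.
P(Cl2) remaining = 2.45 − (1/1) × 1.16 = 1.290 atm
P(gaseous products) = (2)/1 × 1.16 = 2.320 atm
P_total at 1050 K = 1.290 + 2.320 = 3.610 atm
Scaling to 4.23 °C: P = 3.610 × 277.38/1050 = 0.9537 atm

0.954 atm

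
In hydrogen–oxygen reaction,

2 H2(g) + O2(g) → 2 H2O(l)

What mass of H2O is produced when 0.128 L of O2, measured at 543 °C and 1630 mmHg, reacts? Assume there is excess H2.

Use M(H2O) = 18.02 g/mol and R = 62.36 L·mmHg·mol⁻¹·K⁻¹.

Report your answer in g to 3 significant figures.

0.148 g

n(O2) = PV/RT = (1630 × 0.128) / (62.36 × 816.15) = 0.004099 mol
n(H2O) = (2/1) × 0.004099 = 0.008198 mol
m(H2O) = 0.008198 × 18.02 = 0.1477 g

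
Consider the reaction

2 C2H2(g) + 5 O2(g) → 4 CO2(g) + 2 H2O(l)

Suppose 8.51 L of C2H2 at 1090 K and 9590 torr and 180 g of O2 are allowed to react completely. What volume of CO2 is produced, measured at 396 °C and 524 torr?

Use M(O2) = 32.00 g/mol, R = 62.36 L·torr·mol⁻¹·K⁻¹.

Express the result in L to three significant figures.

n(C2H2) = PV/RT = (9590 × 8.51) / (62.36 × 1090) = 1.201 mol
n(O2) = 180 / 32.00 = 5.625 mol
For 1.201 mol C2H2, stoichiometry requires (5/2) × 1.201 = 3.003 mol O2; 5.625 mol is available, so C2H2 is limiting.
n(CO2) = (4/2) × 1.201 = 2.402 mol
V(CO2) = nRT/P = 2.402 × 62.36 × 669.15 / 524 = 191.3 L

191 L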